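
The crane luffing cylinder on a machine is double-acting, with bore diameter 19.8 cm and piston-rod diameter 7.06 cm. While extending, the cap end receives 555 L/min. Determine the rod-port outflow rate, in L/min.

Q_out ≈ 484 L/min

Cap-side area A_cap = π/4 × (19.8 cm)² = 307.9 cm^2
Rod-side annular area A_ann = π/4 × (19.8² − 7.06²) = 268.8 cm^2
Piston speed v = Q_in/A_cap; rod-end outflow Q_out = v × A_ann = Q_in × A_ann/A_cap.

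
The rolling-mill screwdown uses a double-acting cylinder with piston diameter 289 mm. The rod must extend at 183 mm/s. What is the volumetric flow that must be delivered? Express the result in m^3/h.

Q ≈ 43.2 m^3/h

Cap-side area A_cap = π/4 × (289 mm)² = 65600 mm^2
Q = A × v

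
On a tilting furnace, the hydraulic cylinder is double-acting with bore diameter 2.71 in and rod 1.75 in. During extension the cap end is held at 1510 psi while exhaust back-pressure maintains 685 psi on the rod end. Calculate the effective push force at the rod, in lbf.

F ≈ 6410 lbf

Cap-side area A_cap = π/4 × (2.71 in)² = 5.768 in^2
Rod-side annular area A_ann = π/4 × (2.71² − 1.75²) = 3.363 in^2
Net thrust = P_cap·A_cap − P_rod·A_ann = 8710 lbf − 2303 lbf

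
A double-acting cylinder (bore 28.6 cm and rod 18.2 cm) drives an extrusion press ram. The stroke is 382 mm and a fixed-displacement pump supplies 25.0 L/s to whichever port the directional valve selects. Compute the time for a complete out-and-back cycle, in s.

t ≈ 1.57 s

Cap-side area A_cap = π/4 × (28.6 cm)² = 642.4 cm^2
Rod-side annular area A_ann = π/4 × (28.6² − 18.2²) = 382.3 cm^2
t_ext = A_cap·L/Q = 0.9816 s
t_ret = A_ann·L/Q = 0.5841 s
t_cycle = t_ext + t_ret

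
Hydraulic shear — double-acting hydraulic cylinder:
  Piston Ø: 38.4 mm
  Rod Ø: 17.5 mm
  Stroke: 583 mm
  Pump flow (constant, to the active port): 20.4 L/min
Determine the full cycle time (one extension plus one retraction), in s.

Cap-side area A_cap = π/4 × (38.4 mm)² = 1158 mm^2
Rod-side annular area A_ann = π/4 × (38.4² − 17.5²) = 917.6 mm^2
t_ext = A_cap·L/Q = 1.986 s
t_ret = A_ann·L/Q = 1.573 s
t_cycle = t_ext + t_ret

t ≈ 3.56 s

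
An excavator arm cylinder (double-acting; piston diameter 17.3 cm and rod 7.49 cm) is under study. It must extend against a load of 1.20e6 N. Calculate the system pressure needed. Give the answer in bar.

P ≈ 511 bar

Cap-side area A_cap = π/4 × (17.3 cm)² = 235.1 cm^2
P = F / A = 1.20e6 N / A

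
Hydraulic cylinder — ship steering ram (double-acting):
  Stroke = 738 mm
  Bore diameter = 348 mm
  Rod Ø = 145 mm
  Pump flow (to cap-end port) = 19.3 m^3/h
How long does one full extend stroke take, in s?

Cap-side area A_cap = π/4 × (348 mm)² = 95110 mm^2
Swept volume V = A × L; t = V / Q = A·L / Q

t ≈ 13.1 s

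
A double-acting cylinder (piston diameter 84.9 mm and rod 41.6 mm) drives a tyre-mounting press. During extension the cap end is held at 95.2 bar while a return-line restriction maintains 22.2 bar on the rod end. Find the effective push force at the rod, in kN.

Cap-side area A_cap = π/4 × (84.9 mm)² = 5661 mm^2
Rod-side annular area A_ann = π/4 × (84.9² − 41.6²) = 4302 mm^2
Net thrust = P_cap·A_cap − P_rod·A_ann = 53.89 kN − 9.550 kN

F ≈ 44.3 kN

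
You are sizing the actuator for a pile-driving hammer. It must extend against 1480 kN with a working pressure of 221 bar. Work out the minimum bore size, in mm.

Extension force acts on the full piston face: F = P × (π/4)D².
D = √(4F / (πP)) = √(4 × 1480 kN / (π × 221 bar))

D ≈ 292 mm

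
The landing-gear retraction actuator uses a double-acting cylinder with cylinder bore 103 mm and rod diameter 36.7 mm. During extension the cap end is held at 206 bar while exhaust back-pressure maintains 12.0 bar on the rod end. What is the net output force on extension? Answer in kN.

Cap-side area A_cap = π/4 × (103 mm)² = 8332 mm^2
Rod-side annular area A_ann = π/4 × (103² − 36.7²) = 7274 mm^2
Net thrust = P_cap·A_cap − P_rod·A_ann = 171.6 kN − 8.729 kN

F ≈ 163 kN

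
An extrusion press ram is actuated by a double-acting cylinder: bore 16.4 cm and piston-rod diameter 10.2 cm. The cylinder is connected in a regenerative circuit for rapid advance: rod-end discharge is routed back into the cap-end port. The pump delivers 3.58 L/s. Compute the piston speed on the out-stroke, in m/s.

In regeneration the rod-end outflow joins the pump flow into the cap end, so the net volume the pump must supply per unit advance equals the rod cross-section area.
Rod cross-section A_rod = π/4 × (10.2 cm)² = 81.71 cm^2
v = Q_pump / A_rod

v ≈ 0.438 m/s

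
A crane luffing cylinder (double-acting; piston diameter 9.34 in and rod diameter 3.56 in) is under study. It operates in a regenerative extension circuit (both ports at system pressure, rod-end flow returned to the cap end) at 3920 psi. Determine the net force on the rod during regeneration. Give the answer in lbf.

F ≈ 39000 lbf

With equal pressure on both faces, forces on the annular region cancel; the net push is pressure × rod cross-section.
Rod cross-section A_rod = π/4 × (3.56 in)² = 9.954 in^2
F = P × A_rod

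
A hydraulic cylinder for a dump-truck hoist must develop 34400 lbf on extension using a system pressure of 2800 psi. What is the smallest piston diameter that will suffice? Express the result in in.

Extension force acts on the full piston face: F = P × (π/4)D².
D = √(4F / (πP)) = √(4 × 34400 lbf / (π × 2800 psi))

D ≈ 3.96 in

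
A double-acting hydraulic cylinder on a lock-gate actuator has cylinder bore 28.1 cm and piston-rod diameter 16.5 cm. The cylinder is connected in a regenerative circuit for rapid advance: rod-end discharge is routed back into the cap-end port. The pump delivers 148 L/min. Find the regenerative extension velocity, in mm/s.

In regeneration the rod-end outflow joins the pump flow into the cap end, so the net volume the pump must supply per unit advance equals the rod cross-section area.
Rod cross-section A_rod = π/4 × (16.5 cm)² = 213.8 cm^2
v = Q_pump / A_rod

v ≈ 115 mm/s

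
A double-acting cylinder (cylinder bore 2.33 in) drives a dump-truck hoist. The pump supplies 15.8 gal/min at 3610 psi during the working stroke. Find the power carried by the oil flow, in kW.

Hydraulic power = P × Q

W ≈ 24.8 kW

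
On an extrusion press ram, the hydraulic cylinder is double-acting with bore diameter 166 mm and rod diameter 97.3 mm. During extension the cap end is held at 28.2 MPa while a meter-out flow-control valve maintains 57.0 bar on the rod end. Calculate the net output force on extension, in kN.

Cap-side area A_cap = π/4 × (166 mm)² = 21640 mm^2
Rod-side annular area A_ann = π/4 × (166² − 97.3²) = 14210 mm^2
Net thrust = P_cap·A_cap − P_rod·A_ann = 610.3 kN − 80.98 kN

F ≈ 529 kN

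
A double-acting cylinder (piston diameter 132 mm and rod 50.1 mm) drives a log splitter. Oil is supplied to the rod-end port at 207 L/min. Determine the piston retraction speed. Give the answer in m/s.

v ≈ 0.295 m/s

Rod-side annular area A_ann = π/4 × (132² − 50.1²) = 11710 mm^2
Flow into the rod-end port fills the annular volume.
v = Q / A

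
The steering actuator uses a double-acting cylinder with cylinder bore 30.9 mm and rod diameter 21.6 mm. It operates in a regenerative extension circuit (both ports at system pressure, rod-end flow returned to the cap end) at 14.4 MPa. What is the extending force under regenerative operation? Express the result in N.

F ≈ 5280 N

With equal pressure on both faces, forces on the annular region cancel; the net push is pressure × rod cross-section.
Rod cross-section A_rod = π/4 × (21.6 mm)² = 366.4 mm^2
F = P × A_rod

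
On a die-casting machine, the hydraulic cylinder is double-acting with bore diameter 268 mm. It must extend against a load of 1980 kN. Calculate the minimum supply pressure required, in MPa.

P ≈ 35.1 MPa

Cap-side area A_cap = π/4 × (268 mm)² = 56410 mm^2
P = F / A = 1980 kN / A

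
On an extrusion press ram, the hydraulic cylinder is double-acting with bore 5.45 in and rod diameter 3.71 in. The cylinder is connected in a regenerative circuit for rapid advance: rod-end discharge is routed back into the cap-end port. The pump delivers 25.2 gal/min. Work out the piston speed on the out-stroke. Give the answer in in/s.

In regeneration the rod-end outflow joins the pump flow into the cap end, so the net volume the pump must supply per unit advance equals the rod cross-section area.
Rod cross-section A_rod = π/4 × (3.71 in)² = 10.81 in^2
v = Q_pump / A_rod

v ≈ 8.97 in/s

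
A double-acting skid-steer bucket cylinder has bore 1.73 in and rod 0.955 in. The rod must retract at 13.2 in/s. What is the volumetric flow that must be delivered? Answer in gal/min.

Q ≈ 5.60 gal/min

Rod-side annular area A_ann = π/4 × (1.73² − 0.955²) = 1.634 in^2
Q = A × v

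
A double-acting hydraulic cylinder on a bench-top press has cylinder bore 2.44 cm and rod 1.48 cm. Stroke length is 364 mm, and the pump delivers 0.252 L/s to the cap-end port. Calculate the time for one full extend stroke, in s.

Cap-side area A_cap = π/4 × (2.44 cm)² = 4.676 cm^2
Swept volume V = A × L; t = V / Q = A·L / Q

t ≈ 0.675 s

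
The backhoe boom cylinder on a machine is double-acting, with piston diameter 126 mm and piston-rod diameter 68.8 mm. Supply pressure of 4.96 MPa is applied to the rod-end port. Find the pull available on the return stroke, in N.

Rod-side annular area A_ann = π/4 × (126² − 68.8²) = 8751 mm^2
On retraction the pressure acts on the annular area (bore minus rod).
F = P × A_ann

F ≈ 43400 N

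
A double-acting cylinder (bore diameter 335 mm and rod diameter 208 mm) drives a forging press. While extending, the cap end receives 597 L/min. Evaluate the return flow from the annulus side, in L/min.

Q_out ≈ 367 L/min

Cap-side area A_cap = π/4 × (335 mm)² = 88140 mm^2
Rod-side annular area A_ann = π/4 × (335² − 208²) = 54160 mm^2
Piston speed v = Q_in/A_cap; rod-end outflow Q_out = v × A_ann = Q_in × A_ann/A_cap.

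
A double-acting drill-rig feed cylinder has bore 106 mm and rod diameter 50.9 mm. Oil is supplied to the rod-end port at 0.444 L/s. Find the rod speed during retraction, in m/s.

v ≈ 0.0654 m/s

Rod-side annular area A_ann = π/4 × (106² − 50.9²) = 6790 mm^2
Flow into the rod-end port fills the annular volume.
v = Q / A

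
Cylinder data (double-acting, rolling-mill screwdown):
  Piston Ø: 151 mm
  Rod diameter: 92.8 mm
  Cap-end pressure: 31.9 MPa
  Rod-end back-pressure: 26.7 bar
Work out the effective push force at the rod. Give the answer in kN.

Cap-side area A_cap = π/4 × (151 mm)² = 17910 mm^2
Rod-side annular area A_ann = π/4 × (151² − 92.8²) = 11140 mm^2
Net thrust = P_cap·A_cap − P_rod·A_ann = 571.3 kN − 29.75 kN

F ≈ 542 kN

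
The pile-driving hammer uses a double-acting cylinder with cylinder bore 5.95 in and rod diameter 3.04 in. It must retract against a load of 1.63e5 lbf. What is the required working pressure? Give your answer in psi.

P ≈ 7930 psi

Rod-side annular area A_ann = π/4 × (5.95² − 3.04²) = 20.55 in^2
Retraction: pressure acts on the annular area.
P = F / A = 1.63e5 lbf / A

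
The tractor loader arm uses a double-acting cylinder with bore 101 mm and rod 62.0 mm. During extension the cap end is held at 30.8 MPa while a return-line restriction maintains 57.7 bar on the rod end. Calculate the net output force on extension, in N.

F ≈ 2.18e5 N

Cap-side area A_cap = π/4 × (101 mm)² = 8012 mm^2
Rod-side annular area A_ann = π/4 × (101² − 62.0²) = 4993 mm^2
Net thrust = P_cap·A_cap − P_rod·A_ann = 2.468e5 N − 28810 N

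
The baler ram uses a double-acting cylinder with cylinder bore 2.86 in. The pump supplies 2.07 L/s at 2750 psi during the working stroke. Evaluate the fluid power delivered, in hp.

W ≈ 52.6 hp

Hydraulic power = P × Q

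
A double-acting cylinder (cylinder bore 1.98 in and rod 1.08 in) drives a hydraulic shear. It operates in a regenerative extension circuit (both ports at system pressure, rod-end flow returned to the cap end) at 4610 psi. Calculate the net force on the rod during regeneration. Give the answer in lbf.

With equal pressure on both faces, forces on the annular region cancel; the net push is pressure × rod cross-section.
Rod cross-section A_rod = π/4 × (1.08 in)² = 0.9161 in^2
F = P × A_rod

F ≈ 4220 lbf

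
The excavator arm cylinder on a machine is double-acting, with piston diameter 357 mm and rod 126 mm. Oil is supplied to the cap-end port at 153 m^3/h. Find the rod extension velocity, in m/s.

Cap-side area A_cap = π/4 × (357 mm)² = 1.001e5 mm^2
v = Q / A

v ≈ 0.425 m/s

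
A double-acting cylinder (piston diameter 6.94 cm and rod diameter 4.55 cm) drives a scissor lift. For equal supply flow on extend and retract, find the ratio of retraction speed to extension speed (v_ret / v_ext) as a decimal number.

v_ret/v_ext ≈ 1.75

Cap-side area A_cap = π/4 × (6.94 cm)² = 37.83 cm^2
Rod-side annular area A_ann = π/4 × (6.94² − 4.55²) = 21.57 cm^2
For equal Q, v ∝ 1/A, so v_ret/v_ext = A_cap/A_ann.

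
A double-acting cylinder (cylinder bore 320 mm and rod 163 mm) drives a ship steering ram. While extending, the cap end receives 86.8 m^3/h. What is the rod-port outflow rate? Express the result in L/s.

Cap-side area A_cap = π/4 × (320 mm)² = 80420 mm^2
Rod-side annular area A_ann = π/4 × (320² − 163²) = 59560 mm^2
Piston speed v = Q_in/A_cap; rod-end outflow Q_out = v × A_ann = Q_in × A_ann/A_cap.

Q_out ≈ 17.9 L/s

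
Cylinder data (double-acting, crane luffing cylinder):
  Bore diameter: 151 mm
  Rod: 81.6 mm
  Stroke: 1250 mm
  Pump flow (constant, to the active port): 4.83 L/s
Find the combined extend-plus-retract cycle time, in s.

t ≈ 7.92 s

Cap-side area A_cap = π/4 × (151 mm)² = 17910 mm^2
Rod-side annular area A_ann = π/4 × (151² − 81.6²) = 12680 mm^2
t_ext = A_cap·L/Q = 4.635 s
t_ret = A_ann·L/Q = 3.281 s
t_cycle = t_ext + t_ret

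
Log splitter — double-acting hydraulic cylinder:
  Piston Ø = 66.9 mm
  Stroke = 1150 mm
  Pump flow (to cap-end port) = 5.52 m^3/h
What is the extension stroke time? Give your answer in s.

Cap-side area A_cap = π/4 × (66.9 mm)² = 3515 mm^2
Swept volume V = A × L; t = V / Q = A·L / Q

t ≈ 2.64 s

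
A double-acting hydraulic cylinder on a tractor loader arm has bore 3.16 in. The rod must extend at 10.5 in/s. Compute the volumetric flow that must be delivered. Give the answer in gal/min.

Q ≈ 21.4 gal/min

Cap-side area A_cap = π/4 × (3.16 in)² = 7.843 in^2
Q = A × v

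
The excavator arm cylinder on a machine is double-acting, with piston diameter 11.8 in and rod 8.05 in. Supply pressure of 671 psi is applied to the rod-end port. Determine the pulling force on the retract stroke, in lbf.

F ≈ 39200 lbf

Rod-side annular area A_ann = π/4 × (11.8² − 8.05²) = 58.46 in^2
On retraction the pressure acts on the annular area (bore minus rod).
F = P × A_ann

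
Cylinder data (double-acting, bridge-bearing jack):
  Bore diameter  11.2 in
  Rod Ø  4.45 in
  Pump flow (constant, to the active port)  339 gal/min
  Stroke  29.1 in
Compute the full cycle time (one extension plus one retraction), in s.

t ≈ 4.05 s

Cap-side area A_cap = π/4 × (11.2 in)² = 98.52 in^2
Rod-side annular area A_ann = π/4 × (11.2² − 4.45²) = 82.97 in^2
t_ext = A_cap·L/Q = 2.197 s
t_ret = A_ann·L/Q = 1.850 s
t_cycle = t_ext + t_ret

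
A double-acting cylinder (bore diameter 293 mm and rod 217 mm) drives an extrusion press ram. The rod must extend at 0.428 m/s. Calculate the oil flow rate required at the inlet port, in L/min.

Cap-side area A_cap = π/4 × (293 mm)² = 67430 mm^2
Q = A × v

Q ≈ 1730 L/min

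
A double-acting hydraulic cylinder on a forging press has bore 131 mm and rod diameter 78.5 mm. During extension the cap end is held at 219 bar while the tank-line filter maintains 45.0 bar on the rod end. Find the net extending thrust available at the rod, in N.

Cap-side area A_cap = π/4 × (131 mm)² = 13480 mm^2
Rod-side annular area A_ann = π/4 × (131² − 78.5²) = 8638 mm^2
Net thrust = P_cap·A_cap − P_rod·A_ann = 2.952e5 N − 38870 N

F ≈ 2.56e5 N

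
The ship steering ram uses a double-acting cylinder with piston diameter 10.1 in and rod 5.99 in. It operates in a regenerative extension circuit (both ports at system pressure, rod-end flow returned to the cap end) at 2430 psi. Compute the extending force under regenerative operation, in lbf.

F ≈ 68500 lbf

With equal pressure on both faces, forces on the annular region cancel; the net push is pressure × rod cross-section.
Rod cross-section A_rod = π/4 × (5.99 in)² = 28.18 in^2
F = P × A_rod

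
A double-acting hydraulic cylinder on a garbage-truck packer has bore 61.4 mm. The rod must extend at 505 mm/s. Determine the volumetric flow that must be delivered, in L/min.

Q ≈ 89.7 L/min

Cap-side area A_cap = π/4 × (61.4 mm)² = 2961 mm^2
Q = A × v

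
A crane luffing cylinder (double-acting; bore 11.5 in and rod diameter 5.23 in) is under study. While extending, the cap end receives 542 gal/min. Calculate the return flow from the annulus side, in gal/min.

Cap-side area A_cap = π/4 × (11.5 in)² = 103.9 in^2
Rod-side annular area A_ann = π/4 × (11.5² − 5.23²) = 82.39 in^2
Piston speed v = Q_in/A_cap; rod-end outflow Q_out = v × A_ann = Q_in × A_ann/A_cap.

Q_out ≈ 430 gal/min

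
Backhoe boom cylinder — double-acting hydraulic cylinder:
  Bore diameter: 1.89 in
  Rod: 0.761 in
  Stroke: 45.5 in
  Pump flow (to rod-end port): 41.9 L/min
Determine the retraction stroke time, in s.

t ≈ 2.51 s

Rod-side annular area A_ann = π/4 × (1.89² − 0.761²) = 2.351 in^2
Swept volume V = A × L; t = V / Q = A·L / Q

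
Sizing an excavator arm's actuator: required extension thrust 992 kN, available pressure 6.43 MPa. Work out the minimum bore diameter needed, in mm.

D ≈ 443 mm

Extension force acts on the full piston face: F = P × (π/4)D².
D = √(4F / (πP)) = √(4 × 992 kN / (π × 6.43 MPa))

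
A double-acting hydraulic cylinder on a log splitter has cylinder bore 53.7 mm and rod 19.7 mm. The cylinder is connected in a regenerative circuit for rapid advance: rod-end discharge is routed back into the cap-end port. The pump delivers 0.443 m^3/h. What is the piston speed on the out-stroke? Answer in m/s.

In regeneration the rod-end outflow joins the pump flow into the cap end, so the net volume the pump must supply per unit advance equals the rod cross-section area.
Rod cross-section A_rod = π/4 × (19.7 mm)² = 304.8 mm^2
v = Q_pump / A_rod

v ≈ 0.404 m/s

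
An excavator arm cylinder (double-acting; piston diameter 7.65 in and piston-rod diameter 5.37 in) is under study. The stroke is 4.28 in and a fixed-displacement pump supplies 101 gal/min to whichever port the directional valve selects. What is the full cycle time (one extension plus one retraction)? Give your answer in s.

Cap-side area A_cap = π/4 × (7.65 in)² = 45.96 in^2
Rod-side annular area A_ann = π/4 × (7.65² − 5.37²) = 23.32 in^2
t_ext = A_cap·L/Q = 0.5059 s
t_ret = A_ann·L/Q = 0.2566 s
t_cycle = t_ext + t_ret

t ≈ 0.763 s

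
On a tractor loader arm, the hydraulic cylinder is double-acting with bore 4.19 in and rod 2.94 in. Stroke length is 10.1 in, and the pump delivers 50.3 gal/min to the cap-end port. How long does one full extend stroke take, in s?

t ≈ 0.719 s

Cap-side area A_cap = π/4 × (4.19 in)² = 13.79 in^2
Swept volume V = A × L; t = V / Q = A·L / Q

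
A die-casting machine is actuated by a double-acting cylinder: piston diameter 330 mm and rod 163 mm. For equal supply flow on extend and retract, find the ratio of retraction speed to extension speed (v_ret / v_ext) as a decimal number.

v_ret/v_ext ≈ 1.32

Cap-side area A_cap = π/4 × (330 mm)² = 85530 mm^2
Rod-side annular area A_ann = π/4 × (330² − 163²) = 64660 mm^2
For equal Q, v ∝ 1/A, so v_ret/v_ext = A_cap/A_ann.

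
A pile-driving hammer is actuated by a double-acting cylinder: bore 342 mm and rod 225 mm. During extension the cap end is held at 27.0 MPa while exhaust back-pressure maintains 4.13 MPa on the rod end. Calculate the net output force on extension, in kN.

Cap-side area A_cap = π/4 × (342 mm)² = 91860 mm^2
Rod-side annular area A_ann = π/4 × (342² − 225²) = 52100 mm^2
Net thrust = P_cap·A_cap − P_rod·A_ann = 2480 kN − 215.2 kN

F ≈ 2270 kN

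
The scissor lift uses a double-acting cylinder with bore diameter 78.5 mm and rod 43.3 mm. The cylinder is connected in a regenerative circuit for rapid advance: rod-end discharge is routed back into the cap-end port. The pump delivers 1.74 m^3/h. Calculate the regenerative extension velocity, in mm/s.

In regeneration the rod-end outflow joins the pump flow into the cap end, so the net volume the pump must supply per unit advance equals the rod cross-section area.
Rod cross-section A_rod = π/4 × (43.3 mm)² = 1473 mm^2
v = Q_pump / A_rod

v ≈ 328 mm/s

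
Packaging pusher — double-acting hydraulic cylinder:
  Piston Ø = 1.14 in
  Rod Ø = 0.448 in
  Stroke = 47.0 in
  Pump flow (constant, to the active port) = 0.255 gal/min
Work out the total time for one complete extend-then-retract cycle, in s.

Cap-side area A_cap = π/4 × (1.14 in)² = 1.021 in^2
Rod-side annular area A_ann = π/4 × (1.14² − 0.448²) = 0.8631 in^2
t_ext = A_cap·L/Q = 48.86 s
t_ret = A_ann·L/Q = 41.32 s
t_cycle = t_ext + t_ret

t ≈ 90.2 s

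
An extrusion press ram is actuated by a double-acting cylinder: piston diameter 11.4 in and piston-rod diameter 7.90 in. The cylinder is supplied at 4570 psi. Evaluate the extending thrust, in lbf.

F ≈ 4.66e5 lbf

Cap-side area A_cap = π/4 × (11.4 in)² = 102.1 in^2
F = P × A_cap = 4570 psi × A_cap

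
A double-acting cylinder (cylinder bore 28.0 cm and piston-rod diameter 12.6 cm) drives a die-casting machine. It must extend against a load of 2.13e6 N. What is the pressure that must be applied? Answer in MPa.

P ≈ 34.6 MPa

Cap-side area A_cap = π/4 × (28.0 cm)² = 615.8 cm^2
P = F / A = 2.13e6 N / A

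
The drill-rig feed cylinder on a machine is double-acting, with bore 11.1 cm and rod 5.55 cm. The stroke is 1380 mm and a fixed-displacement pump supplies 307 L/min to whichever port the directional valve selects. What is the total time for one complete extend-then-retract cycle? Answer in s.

t ≈ 4.57 s

Cap-side area A_cap = π/4 × (11.1 cm)² = 96.77 cm^2
Rod-side annular area A_ann = π/4 × (11.1² − 5.55²) = 72.58 cm^2
t_ext = A_cap·L/Q = 2.610 s
t_ret = A_ann·L/Q = 1.957 s
t_cycle = t_ext + t_ret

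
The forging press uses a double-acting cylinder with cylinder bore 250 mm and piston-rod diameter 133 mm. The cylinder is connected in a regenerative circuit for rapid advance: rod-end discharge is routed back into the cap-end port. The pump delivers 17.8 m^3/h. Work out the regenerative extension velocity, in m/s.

v ≈ 0.356 m/s

In regeneration the rod-end outflow joins the pump flow into the cap end, so the net volume the pump must supply per unit advance equals the rod cross-section area.
Rod cross-section A_rod = π/4 × (133 mm)² = 13890 mm^2
v = Q_pump / A_rod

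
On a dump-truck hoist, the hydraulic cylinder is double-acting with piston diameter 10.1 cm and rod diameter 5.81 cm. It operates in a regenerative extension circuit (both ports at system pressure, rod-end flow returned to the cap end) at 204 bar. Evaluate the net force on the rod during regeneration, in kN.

With equal pressure on both faces, forces on the annular region cancel; the net push is pressure × rod cross-section.
Rod cross-section A_rod = π/4 × (5.81 cm)² = 26.51 cm^2
F = P × A_rod

F ≈ 54.1 kN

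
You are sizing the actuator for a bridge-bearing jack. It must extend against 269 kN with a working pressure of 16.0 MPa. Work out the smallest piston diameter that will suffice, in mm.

D ≈ 146 mm

Extension force acts on the full piston face: F = P × (π/4)D².
D = √(4F / (πP)) = √(4 × 269 kN / (π × 16.0 MPa))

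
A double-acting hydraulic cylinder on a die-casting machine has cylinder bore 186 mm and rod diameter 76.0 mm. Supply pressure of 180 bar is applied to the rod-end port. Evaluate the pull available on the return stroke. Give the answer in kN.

F ≈ 407 kN

Rod-side annular area A_ann = π/4 × (186² − 76.0²) = 22640 mm^2
On retraction the pressure acts on the annular area (bore minus rod).
F = P × A_ann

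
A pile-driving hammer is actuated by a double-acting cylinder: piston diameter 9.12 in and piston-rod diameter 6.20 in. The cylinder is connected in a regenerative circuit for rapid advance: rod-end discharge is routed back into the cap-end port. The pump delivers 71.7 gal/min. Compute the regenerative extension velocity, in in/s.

In regeneration the rod-end outflow joins the pump flow into the cap end, so the net volume the pump must supply per unit advance equals the rod cross-section area.
Rod cross-section A_rod = π/4 × (6.20 in)² = 30.19 in^2
v = Q_pump / A_rod

v ≈ 9.14 in/s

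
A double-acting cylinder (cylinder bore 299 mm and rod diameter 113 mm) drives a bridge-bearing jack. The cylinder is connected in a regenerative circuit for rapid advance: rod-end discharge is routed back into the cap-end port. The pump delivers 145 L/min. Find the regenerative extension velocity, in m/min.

v ≈ 14.5 m/min

In regeneration the rod-end outflow joins the pump flow into the cap end, so the net volume the pump must supply per unit advance equals the rod cross-section area.
Rod cross-section A_rod = π/4 × (113 mm)² = 10030 mm^2
v = Q_pump / A_rod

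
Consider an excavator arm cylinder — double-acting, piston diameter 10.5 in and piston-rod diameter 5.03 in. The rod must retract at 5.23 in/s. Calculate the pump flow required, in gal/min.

Rod-side annular area A_ann = π/4 × (10.5² − 5.03²) = 66.72 in^2
Q = A × v

Q ≈ 90.6 gal/min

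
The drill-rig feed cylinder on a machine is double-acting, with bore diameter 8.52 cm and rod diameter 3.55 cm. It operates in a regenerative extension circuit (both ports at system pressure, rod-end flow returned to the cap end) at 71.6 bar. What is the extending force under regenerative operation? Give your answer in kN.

With equal pressure on both faces, forces on the annular region cancel; the net push is pressure × rod cross-section.
Rod cross-section A_rod = π/4 × (3.55 cm)² = 9.898 cm^2
F = P × A_rod

F ≈ 7.09 kN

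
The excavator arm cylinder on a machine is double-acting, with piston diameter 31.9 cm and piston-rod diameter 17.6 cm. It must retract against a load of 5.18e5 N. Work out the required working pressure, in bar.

Rod-side annular area A_ann = π/4 × (31.9² − 17.6²) = 555.9 cm^2
Retraction: pressure acts on the annular area.
P = F / A = 5.18e5 N / A

P ≈ 93.2 bar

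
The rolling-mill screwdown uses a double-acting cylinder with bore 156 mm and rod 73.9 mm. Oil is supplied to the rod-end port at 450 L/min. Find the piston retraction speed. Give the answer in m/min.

v ≈ 30.4 m/min

Rod-side annular area A_ann = π/4 × (156² − 73.9²) = 14820 mm^2
Flow into the rod-end port fills the annular volume.
v = Q / A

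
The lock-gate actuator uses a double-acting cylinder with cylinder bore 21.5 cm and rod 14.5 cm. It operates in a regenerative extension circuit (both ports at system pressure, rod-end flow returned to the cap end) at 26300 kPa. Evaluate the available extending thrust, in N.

F ≈ 4.34e5 N

With equal pressure on both faces, forces on the annular region cancel; the net push is pressure × rod cross-section.
Rod cross-section A_rod = π/4 × (14.5 cm)² = 165.1 cm^2
F = P × A_rod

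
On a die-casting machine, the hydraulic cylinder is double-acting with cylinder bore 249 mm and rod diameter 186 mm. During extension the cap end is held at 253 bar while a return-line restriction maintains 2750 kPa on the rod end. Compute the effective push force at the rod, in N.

Cap-side area A_cap = π/4 × (249 mm)² = 48700 mm^2
Rod-side annular area A_ann = π/4 × (249² − 186²) = 21520 mm^2
Net thrust = P_cap·A_cap − P_rod·A_ann = 1.232e6 N − 59190 N

F ≈ 1.17e6 N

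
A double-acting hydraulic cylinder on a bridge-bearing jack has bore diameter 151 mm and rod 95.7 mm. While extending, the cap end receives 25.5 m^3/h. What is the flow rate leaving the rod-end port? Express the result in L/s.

Q_out ≈ 4.24 L/s

Cap-side area A_cap = π/4 × (151 mm)² = 17910 mm^2
Rod-side annular area A_ann = π/4 × (151² − 95.7²) = 10710 mm^2
Piston speed v = Q_in/A_cap; rod-end outflow Q_out = v × A_ann = Q_in × A_ann/A_cap.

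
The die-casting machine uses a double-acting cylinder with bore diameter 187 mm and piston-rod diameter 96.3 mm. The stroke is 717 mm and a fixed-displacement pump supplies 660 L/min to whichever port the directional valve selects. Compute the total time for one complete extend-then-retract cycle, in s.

Cap-side area A_cap = π/4 × (187 mm)² = 27460 mm^2
Rod-side annular area A_ann = π/4 × (187² − 96.3²) = 20180 mm^2
t_ext = A_cap·L/Q = 1.790 s
t_ret = A_ann·L/Q = 1.315 s
t_cycle = t_ext + t_ret

t ≈ 3.11 s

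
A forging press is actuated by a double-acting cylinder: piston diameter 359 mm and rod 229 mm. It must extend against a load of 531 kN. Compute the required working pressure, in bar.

Cap-side area A_cap = π/4 × (359 mm)² = 1.012e5 mm^2
P = F / A = 531 kN / A

P ≈ 52.5 bar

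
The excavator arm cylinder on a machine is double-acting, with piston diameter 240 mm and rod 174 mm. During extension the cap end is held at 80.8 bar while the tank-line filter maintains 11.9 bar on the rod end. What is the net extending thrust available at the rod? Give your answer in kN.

Cap-side area A_cap = π/4 × (240 mm)² = 45240 mm^2
Rod-side annular area A_ann = π/4 × (240² − 174²) = 21460 mm^2
Net thrust = P_cap·A_cap − P_rod·A_ann = 365.5 kN − 25.54 kN

F ≈ 340 kN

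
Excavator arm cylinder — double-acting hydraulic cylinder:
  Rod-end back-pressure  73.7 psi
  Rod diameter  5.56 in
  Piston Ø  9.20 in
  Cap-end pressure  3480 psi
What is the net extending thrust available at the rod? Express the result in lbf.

Cap-side area A_cap = π/4 × (9.20 in)² = 66.48 in^2
Rod-side annular area A_ann = π/4 × (9.20² − 5.56²) = 42.20 in^2
Net thrust = P_cap·A_cap − P_rod·A_ann = 2.313e5 lbf − 3110 lbf

F ≈ 2.28e5 lbf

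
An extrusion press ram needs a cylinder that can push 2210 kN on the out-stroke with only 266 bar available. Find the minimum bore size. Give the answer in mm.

D ≈ 325 mm

Extension force acts on the full piston face: F = P × (π/4)D².
D = √(4F / (πP)) = √(4 × 2210 kN / (π × 266 bar))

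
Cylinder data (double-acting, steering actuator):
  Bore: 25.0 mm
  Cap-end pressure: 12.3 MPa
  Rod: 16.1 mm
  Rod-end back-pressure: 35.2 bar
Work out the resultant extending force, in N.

F ≈ 5030 N

Cap-side area A_cap = π/4 × (25.0 mm)² = 490.9 mm^2
Rod-side annular area A_ann = π/4 × (25.0² − 16.1²) = 287.3 mm^2
Net thrust = P_cap·A_cap − P_rod·A_ann = 6038 N − 1011 N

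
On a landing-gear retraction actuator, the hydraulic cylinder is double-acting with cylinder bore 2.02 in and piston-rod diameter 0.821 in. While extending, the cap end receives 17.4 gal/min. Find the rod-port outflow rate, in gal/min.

Cap-side area A_cap = π/4 × (2.02 in)² = 3.205 in^2
Rod-side annular area A_ann = π/4 × (2.02² − 0.821²) = 2.675 in^2
Piston speed v = Q_in/A_cap; rod-end outflow Q_out = v × A_ann = Q_in × A_ann/A_cap.

Q_out ≈ 14.5 gal/min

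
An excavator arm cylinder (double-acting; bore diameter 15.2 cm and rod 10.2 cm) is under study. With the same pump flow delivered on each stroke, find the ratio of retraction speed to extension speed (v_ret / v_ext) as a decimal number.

v_ret/v_ext ≈ 1.82

Cap-side area A_cap = π/4 × (15.2 cm)² = 181.5 cm^2
Rod-side annular area A_ann = π/4 × (15.2² − 10.2²) = 99.75 cm^2
For equal Q, v ∝ 1/A, so v_ret/v_ext = A_cap/A_ann.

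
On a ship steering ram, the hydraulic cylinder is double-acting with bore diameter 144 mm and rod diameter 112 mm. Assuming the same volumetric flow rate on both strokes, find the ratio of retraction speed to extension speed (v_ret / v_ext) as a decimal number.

v_ret/v_ext ≈ 2.53

Cap-side area A_cap = π/4 × (144 mm)² = 16290 mm^2
Rod-side annular area A_ann = π/4 × (144² − 112²) = 6434 mm^2
For equal Q, v ∝ 1/A, so v_ret/v_ext = A_cap/A_ann.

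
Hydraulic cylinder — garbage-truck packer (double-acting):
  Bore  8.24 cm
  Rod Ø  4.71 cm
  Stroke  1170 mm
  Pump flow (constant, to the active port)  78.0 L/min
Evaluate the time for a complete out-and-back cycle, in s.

t ≈ 8.03 s

Cap-side area A_cap = π/4 × (8.24 cm)² = 53.33 cm^2
Rod-side annular area A_ann = π/4 × (8.24² − 4.71²) = 35.90 cm^2
t_ext = A_cap·L/Q = 4.799 s
t_ret = A_ann·L/Q = 3.231 s
t_cycle = t_ext + t_ret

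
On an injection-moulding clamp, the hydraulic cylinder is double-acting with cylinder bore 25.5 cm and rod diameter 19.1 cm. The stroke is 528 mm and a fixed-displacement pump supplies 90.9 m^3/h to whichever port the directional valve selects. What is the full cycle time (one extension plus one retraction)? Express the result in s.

Cap-side area A_cap = π/4 × (25.5 cm)² = 510.7 cm^2
Rod-side annular area A_ann = π/4 × (25.5² − 19.1²) = 224.2 cm^2
t_ext = A_cap·L/Q = 1.068 s
t_ret = A_ann·L/Q = 0.4688 s
t_cycle = t_ext + t_ret

t ≈ 1.54 s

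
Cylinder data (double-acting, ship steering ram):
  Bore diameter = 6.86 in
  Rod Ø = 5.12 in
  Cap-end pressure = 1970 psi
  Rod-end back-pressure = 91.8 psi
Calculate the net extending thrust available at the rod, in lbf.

F ≈ 71300 lbf

Cap-side area A_cap = π/4 × (6.86 in)² = 36.96 in^2
Rod-side annular area A_ann = π/4 × (6.86² − 5.12²) = 16.37 in^2
Net thrust = P_cap·A_cap − P_rod·A_ann = 72810 lbf − 1503 lbf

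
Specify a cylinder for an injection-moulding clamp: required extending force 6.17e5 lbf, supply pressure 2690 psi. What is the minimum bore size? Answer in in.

D ≈ 17.1 in

Extension force acts on the full piston face: F = P × (π/4)D².
D = √(4F / (πP)) = √(4 × 6.17e5 lbf / (π × 2690 psi))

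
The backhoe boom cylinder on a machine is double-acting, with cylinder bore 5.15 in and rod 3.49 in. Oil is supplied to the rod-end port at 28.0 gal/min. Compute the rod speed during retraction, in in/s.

v ≈ 9.57 in/s

Rod-side annular area A_ann = π/4 × (5.15² − 3.49²) = 11.26 in^2
Flow into the rod-end port fills the annular volume.
v = Q / A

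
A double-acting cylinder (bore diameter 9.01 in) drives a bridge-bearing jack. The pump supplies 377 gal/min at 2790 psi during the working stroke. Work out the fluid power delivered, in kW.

W ≈ 458 kW

Hydraulic power = P × Q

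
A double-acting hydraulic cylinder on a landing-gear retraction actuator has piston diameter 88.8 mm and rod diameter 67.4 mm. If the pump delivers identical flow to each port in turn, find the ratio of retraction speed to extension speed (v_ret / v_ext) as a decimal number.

Cap-side area A_cap = π/4 × (88.8 mm)² = 6193 mm^2
Rod-side annular area A_ann = π/4 × (88.8² − 67.4²) = 2625 mm^2
For equal Q, v ∝ 1/A, so v_ret/v_ext = A_cap/A_ann.

v_ret/v_ext ≈ 2.36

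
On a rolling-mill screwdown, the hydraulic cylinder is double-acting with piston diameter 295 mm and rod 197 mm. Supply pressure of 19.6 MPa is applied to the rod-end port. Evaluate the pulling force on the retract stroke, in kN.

Rod-side annular area A_ann = π/4 × (295² − 197²) = 37870 mm^2
On retraction the pressure acts on the annular area (bore minus rod).
F = P × A_ann

F ≈ 742 kN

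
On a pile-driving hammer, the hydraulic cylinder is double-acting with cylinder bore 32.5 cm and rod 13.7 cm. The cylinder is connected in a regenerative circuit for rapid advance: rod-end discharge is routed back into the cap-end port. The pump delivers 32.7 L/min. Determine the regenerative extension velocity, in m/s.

In regeneration the rod-end outflow joins the pump flow into the cap end, so the net volume the pump must supply per unit advance equals the rod cross-section area.
Rod cross-section A_rod = π/4 × (13.7 cm)² = 147.4 cm^2
v = Q_pump / A_rod

v ≈ 0.0370 m/s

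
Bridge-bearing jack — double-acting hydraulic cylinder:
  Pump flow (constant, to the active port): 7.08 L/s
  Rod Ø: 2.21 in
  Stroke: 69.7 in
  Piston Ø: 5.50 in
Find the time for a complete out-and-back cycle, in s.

Cap-side area A_cap = π/4 × (5.50 in)² = 23.76 in^2
Rod-side annular area A_ann = π/4 × (5.50² − 2.21²) = 19.92 in^2
t_ext = A_cap·L/Q = 3.833 s
t_ret = A_ann·L/Q = 3.214 s
t_cycle = t_ext + t_ret

t ≈ 7.05 s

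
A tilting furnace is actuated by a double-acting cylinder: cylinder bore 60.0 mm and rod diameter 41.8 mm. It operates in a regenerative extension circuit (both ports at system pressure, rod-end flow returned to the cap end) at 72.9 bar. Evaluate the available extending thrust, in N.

F ≈ 10000 N

With equal pressure on both faces, forces on the annular region cancel; the net push is pressure × rod cross-section.
Rod cross-section A_rod = π/4 × (41.8 mm)² = 1372 mm^2
F = P × A_rod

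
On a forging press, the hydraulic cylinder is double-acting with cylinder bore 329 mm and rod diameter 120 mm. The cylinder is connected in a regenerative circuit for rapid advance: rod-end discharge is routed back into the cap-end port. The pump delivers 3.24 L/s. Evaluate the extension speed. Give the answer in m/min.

In regeneration the rod-end outflow joins the pump flow into the cap end, so the net volume the pump must supply per unit advance equals the rod cross-section area.
Rod cross-section A_rod = π/4 × (120 mm)² = 11310 mm^2
v = Q_pump / A_rod

v ≈ 17.2 m/min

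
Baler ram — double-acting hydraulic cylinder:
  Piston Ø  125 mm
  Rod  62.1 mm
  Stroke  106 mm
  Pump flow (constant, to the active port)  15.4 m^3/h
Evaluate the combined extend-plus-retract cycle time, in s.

t ≈ 0.533 s

Cap-side area A_cap = π/4 × (125 mm)² = 12270 mm^2
Rod-side annular area A_ann = π/4 × (125² − 62.1²) = 9243 mm^2
t_ext = A_cap·L/Q = 0.3041 s
t_ret = A_ann·L/Q = 0.2290 s
t_cycle = t_ext + t_ret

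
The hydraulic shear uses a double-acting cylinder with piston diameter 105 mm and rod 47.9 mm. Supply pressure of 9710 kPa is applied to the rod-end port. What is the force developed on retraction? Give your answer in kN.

Rod-side annular area A_ann = π/4 × (105² − 47.9²) = 6857 mm^2
On retraction the pressure acts on the annular area (bore minus rod).
F = P × A_ann

F ≈ 66.6 kN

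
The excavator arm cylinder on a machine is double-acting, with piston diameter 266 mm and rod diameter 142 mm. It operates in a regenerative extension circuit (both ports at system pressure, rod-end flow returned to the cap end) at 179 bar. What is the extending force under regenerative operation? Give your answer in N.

F ≈ 2.83e5 N

With equal pressure on both faces, forces on the annular region cancel; the net push is pressure × rod cross-section.
Rod cross-section A_rod = π/4 × (142 mm)² = 15840 mm^2
F = P × A_rod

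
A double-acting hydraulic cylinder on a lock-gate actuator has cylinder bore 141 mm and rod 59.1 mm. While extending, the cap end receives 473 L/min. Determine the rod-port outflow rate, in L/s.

Q_out ≈ 6.50 L/s

Cap-side area A_cap = π/4 × (141 mm)² = 15610 mm^2
Rod-side annular area A_ann = π/4 × (141² − 59.1²) = 12870 mm^2
Piston speed v = Q_in/A_cap; rod-end outflow Q_out = v × A_ann = Q_in × A_ann/A_cap.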